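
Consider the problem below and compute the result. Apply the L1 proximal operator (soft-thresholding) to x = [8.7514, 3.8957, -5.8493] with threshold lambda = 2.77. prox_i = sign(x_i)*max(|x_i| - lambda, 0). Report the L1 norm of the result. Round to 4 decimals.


Soft-thresholding with lambda = 2.77:
prox(8.7514) = sign(8.7514)*max(|8.7514| - 2.77, 0) = 5.9814
prox(3.8957) = sign(3.8957)*max(|3.8957| - 2.77, 0) = 1.1257
prox(-5.8493) = sign(-5.8493)*max(|-5.8493| - 2.77, 0) = -3.0793
prox(x) = [5.9814, 1.1257, -3.0793]
||prox(x)||_1 = 5.9814 + 1.1257 + 3.0793 = 10.1864


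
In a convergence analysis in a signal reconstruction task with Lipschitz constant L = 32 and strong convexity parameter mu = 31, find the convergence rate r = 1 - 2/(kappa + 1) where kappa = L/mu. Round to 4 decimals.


Step 1: Compute the condition number.
kappa = L/mu = 32/31 = 1.0323
Step 2: Compute the convergence rate.
r = 1 - 2/(kappa + 1) = 1 - 2*mu/(L + mu) = (L - mu)/(L + mu) = 1/63 = 0.0159


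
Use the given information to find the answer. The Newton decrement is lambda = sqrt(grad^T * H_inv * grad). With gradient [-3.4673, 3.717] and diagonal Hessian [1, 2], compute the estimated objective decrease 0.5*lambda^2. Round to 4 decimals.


Step 1: H is diagonal, so H^(-1) * g = [-3.4673, 1.8585].
Step 2: g^T H^(-1) g = sum_i g_i^2 / H_ii
  = (-3.4673)^2/1 + (3.717)^2/2
  = 12.0222 + 6.908 = 18.9302
Step 3: Objective decrease = 0.5 * g^T H^(-1) g = 9.4651


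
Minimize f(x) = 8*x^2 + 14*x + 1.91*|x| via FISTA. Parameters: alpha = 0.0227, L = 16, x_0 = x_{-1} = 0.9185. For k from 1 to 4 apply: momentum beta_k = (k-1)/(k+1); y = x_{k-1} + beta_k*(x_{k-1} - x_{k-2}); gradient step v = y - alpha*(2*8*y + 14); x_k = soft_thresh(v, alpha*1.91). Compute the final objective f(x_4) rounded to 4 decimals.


FISTA on f(x) = 8*x^2 + 14*x + 1.91*|x|
L = 16, alpha = 0.0227
Iteration 1: beta = 0.0, y = 0.9185 + 0.0*(0.9185 - 0.9185) = 0.9185
  grad(y) = 28.696, v = y - alpha*grad = 0.2671
  prox(v) = soft_thresh(0.2671, 0.0434) = 0.2237
Iteration 2: beta = 0.3333, y = 0.2237 + 0.3333*(0.2237 - 0.9185) = -0.0078
  grad(y) = 13.8745, v = y - alpha*grad = -0.3228
  prox(v) = soft_thresh(-0.3228, 0.0434) = -0.2794
Iteration 3: beta = 0.5, y = -0.2794 + 0.5*(-0.2794 - 0.2237) = -0.531
  grad(y) = 5.5036, v = y - alpha*grad = -0.656
  prox(v) = soft_thresh(-0.656, 0.0434) = -0.6126
Iteration 4: beta = 0.6, y = -0.6126 + 0.6*(-0.6126 + 0.2794) = -0.8125
  grad(y) = 1.0, v = y - alpha*grad = -0.8352
  prox(v) = soft_thresh(-0.8352, 0.0434) = -0.7918
f(x_4) = 8*(-0.7918)^2 + 14*(-0.7918) + 1.91*|-0.7918| = -4.5573


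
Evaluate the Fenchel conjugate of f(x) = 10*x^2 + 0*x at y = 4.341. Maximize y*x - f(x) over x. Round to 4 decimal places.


f*(y) = sup_x {y*x - a*x^2 - b*x} = sup_x {(y-b)*x - a*x^2}
FOC: (y - b) - 2a*x = 0 => x* = (y - b)/(2a)
x* = (4.341 - 0)/(2*10) = 0.2171
f*(4.341) = (y-b)^2/(4a) = (4.341 - 0)^2/(4*10)
= 18.8443/40 = 0.4711


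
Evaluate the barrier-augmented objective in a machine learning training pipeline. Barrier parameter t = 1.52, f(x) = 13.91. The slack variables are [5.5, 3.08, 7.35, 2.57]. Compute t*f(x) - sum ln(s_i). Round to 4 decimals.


Step 1: Compute log-barrier.
ln values: [1.7047, 1.1249, 1.9947, 0.9439]
phi = -(1.7047 + 1.1249 + 1.9947 + 0.9439) = -5.7683
Step 2: Compute augmented objective.
t*f(x) = 1.52*13.91 = 21.1432
Total = 21.1432 - 5.7683 = 15.3749


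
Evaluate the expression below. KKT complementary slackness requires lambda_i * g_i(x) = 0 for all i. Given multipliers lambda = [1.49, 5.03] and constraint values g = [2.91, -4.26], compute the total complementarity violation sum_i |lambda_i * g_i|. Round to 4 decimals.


KKT complementary slackness check:
lambda_1 * g_1 = 1.49 * 2.91 = 4.3359
lambda_2 * g_2 = 5.03 * -4.26 = -21.4278
Total violation = 4.3359 + 21.4278 = 25.7637


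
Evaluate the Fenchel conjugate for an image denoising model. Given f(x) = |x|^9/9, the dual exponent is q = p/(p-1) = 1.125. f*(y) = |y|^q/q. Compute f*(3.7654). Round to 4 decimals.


The conjugate exponent q satisfies 1/p + 1/q = 1.
p = 9, so q = 9/(9 - 1) = 1.125
|y|^q = 3.7654^1.125 = 4.4441
f*(3.7654) = 4.4441 / 1.125 = 3.9503


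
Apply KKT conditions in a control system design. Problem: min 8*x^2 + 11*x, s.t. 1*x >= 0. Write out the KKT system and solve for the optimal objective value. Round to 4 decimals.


Step 1: Try lambda = 0 (constraint inactive).
x_unc = -11/(2*8) = -0.6875
Check: 1*-0.6875 = -0.6875 < 0 -- violated!
Step 2: Constraint must be active: 1*x = 0
x* = 0/1 = 0.0
lambda = (2*8*0.0 + 11)/1 = 11.0
Step 3: Compute optimal value.
f(x*) = 8*0.0^2 + 11*0.0 = 0.0


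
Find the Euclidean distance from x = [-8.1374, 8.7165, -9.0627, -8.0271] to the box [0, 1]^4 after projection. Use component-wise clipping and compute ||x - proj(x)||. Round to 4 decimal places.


Project each component onto [0, 1].
clip(-8.1374) = 0.0, clip(8.7165) = 1.0, clip(-9.0627) = 0.0, clip(-8.0271) = 0.0
Projection = [0.0, 1.0, 0.0, 0.0]
Squared diffs: [66.2173, 59.5444, 82.1325, 64.4343]
Distance = sqrt(272.3285) = 16.5024


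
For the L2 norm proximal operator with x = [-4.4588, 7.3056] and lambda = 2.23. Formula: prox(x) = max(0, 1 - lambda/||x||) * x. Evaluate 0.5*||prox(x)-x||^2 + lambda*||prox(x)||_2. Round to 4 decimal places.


Step 1: Compute ||x||.
||x|| = 8.5588
Step 2: Compute scaling factor.
scale = max(0, 1 - 2.23/8.5588) = 0.7394
Step 3: prox(x) = [-3.2971, 5.4021]
||prox(x)|| = 6.3288
Step 4: Proximal objective.
0.5*||prox-x||^2 = 2.4865
lambda*||prox|| = 14.1132
Total = 16.5996


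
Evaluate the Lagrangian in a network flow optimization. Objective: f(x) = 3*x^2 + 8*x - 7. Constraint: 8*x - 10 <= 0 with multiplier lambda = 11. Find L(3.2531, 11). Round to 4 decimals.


Step 1: Evaluate f(x).
f(3.2531) = 3*3.2531^2 + 8*3.2531 - 7 = 50.7728
Step 2: Evaluate g(x).
g(3.2531) = 8*3.2531 - 10 = 16.0248
Step 3: Compute Lagrangian.
L = 50.7728 + 11*16.0248 = 227.0456


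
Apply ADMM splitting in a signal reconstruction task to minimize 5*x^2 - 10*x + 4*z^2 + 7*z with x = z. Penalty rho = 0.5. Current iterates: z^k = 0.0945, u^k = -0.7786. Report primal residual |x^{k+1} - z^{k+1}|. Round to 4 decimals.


ADMM iteration with rho = 0.5, z^k = 0.0945, u^k = -0.7786
Step 1: x-update.
Minimize 5*x^2 - 10*x + (0.5/2)*(x - 0.0945 - 0.7786)^2
FOC: (2*5 + 0.5)*x = 10 + 0.5*(0.0945 + 0.7786)
x^{k+1} = 0.994
Step 2: z-update.
Minimize 4*z^2 + 7*z + (0.5/2)*(0.994 - z - 0.7786)^2
FOC: (2*4 + 0.5)*z = -7 + 0.5*(0.994 - 0.7786)
z^{k+1} = -0.8109
Step 3: u-update.
u^{k+1} = -0.7786 + 0.994 + 0.8109 = 1.0262
Step 4: Primal residual = |0.994 + 0.8109| = 1.8048


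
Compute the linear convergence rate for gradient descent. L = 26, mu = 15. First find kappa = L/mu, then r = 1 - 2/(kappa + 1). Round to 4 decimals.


Step 1: Compute the condition number.
kappa = L/mu = 26/15 = 1.7333
Step 2: Compute the convergence rate.
r = 1 - 2/(kappa + 1) = 1 - 2*mu/(L + mu) = (L - mu)/(L + mu) = 11/41 = 0.2683


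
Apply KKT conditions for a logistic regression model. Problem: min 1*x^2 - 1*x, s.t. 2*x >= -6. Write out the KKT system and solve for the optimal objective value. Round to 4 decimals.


Step 1: Try lambda = 0 (constraint inactive).
Stationarity: 2*1*x - 1 = 0
x* = 1/(2*1) = 0.5
Check constraint: 2*0.5 = 1.0 >= -6 -- satisfied.
Step 2: Compute optimal value.
f(x*) = 1*0.5^2 - 1*0.5 = -0.25


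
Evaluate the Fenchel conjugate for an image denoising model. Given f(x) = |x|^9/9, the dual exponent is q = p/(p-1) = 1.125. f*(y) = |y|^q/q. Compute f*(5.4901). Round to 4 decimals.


The conjugate exponent q satisfies 1/p + 1/q = 1.
p = 9, so q = 9/(9 - 1) = 1.125
|y|^q = 5.4901^1.125 = 6.7925
f*(5.4901) = 6.7925 / 1.125 = 6.0378


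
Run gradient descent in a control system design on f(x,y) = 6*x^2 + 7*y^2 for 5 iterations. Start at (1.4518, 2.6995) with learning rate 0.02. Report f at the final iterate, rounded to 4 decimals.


Gradient descent on f(x,y) = 6*x^2 + 7*y^2.
Starting point: (1.4518, 2.6995), alpha = 0.02
Step 1: grad_x = 2*6*1.4518 = 17.4216, grad_y = 2*7*2.6995 = 37.793
  x_1 = 1.4518 - 0.02*17.4216 = 1.1034
  y_1 = 2.6995 - 0.02*37.793 = 1.9436
Step 2: grad_x = 2*6*1.1034 = 13.2404, grad_y = 2*7*1.9436 = 27.211
  x_2 = 1.1034 - 0.02*13.2404 = 0.8386
  y_2 = 1.9436 - 0.02*27.211 = 1.3994
Step 3: grad_x = 2*6*0.8386 = 10.0627, grad_y = 2*7*1.3994 = 19.5919
  x_3 = 0.8386 - 0.02*10.0627 = 0.6373
  y_3 = 1.3994 - 0.02*19.5919 = 1.0076
Step 4: grad_x = 2*6*0.6373 = 7.6477, grad_y = 2*7*1.0076 = 14.1062
  x_4 = 0.6373 - 0.02*7.6477 = 0.4844
  y_4 = 1.0076 - 0.02*14.1062 = 0.7255
Step 5: grad_x = 2*6*0.4844 = 5.8122, grad_y = 2*7*0.7255 = 10.1564
  x_5 = 0.4844 - 0.02*5.8122 = 0.3681
  y_5 = 0.7255 - 0.02*10.1564 = 0.5223
f(0.3681, 0.5223) = 6*0.3681^2 + 7*0.5223^2 = 2.7228


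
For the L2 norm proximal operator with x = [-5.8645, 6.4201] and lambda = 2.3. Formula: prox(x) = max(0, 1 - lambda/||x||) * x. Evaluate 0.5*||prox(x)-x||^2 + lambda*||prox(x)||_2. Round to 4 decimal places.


Step 1: Compute ||x||.
||x|| = 8.6954
Step 2: Compute scaling factor.
scale = max(0, 1 - 2.3/8.6954) = 0.7355
Step 3: prox(x) = [-4.3133, 4.7219]
||prox(x)|| = 6.3954
Step 4: Proximal objective.
0.5*||prox-x||^2 = 2.645
lambda*||prox|| = 14.7094
Total = 17.3544


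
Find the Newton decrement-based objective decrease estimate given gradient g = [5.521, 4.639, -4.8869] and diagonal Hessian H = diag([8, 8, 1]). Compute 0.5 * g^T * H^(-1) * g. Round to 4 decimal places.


Step 1: H is diagonal, so H^(-1) * g = [0.6901, 0.5799, -4.8869].
Step 2: g^T H^(-1) g = sum_i g_i^2 / H_ii
  = (5.521)^2/8 + (4.639)^2/8 + (-4.8869)^2/1
  = 3.8102 + 2.69 + 23.8818 = 30.382
Step 3: Objective decrease = 0.5 * g^T H^(-1) g = 15.191


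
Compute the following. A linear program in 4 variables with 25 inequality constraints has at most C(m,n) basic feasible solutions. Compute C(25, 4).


Each vertex corresponds to some choice of n active constraints out of m, so the number of vertices is at most C(m, n) = m! / (n!(m-n)!).
m = 25, n = 4
Numerator: 25 * 24 * 23 * 22
Denominator: 4! = 24
C(25, 4) = 12650


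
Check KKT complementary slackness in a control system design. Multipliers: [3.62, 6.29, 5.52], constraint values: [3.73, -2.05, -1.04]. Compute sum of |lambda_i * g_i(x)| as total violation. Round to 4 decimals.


KKT complementary slackness check:
lambda_1 * g_1 = 3.62 * 3.73 = 13.5026
lambda_2 * g_2 = 6.29 * -2.05 = -12.8945
lambda_3 * g_3 = 5.52 * -1.04 = -5.7408
Total violation = 13.5026 + 12.8945 + 5.7408 = 32.1379


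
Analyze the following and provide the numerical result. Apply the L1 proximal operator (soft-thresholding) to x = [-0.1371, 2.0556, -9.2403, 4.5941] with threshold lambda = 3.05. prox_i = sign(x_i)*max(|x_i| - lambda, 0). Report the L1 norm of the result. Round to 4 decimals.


Soft-thresholding with lambda = 3.05:
prox(-0.1371) = sign(-0.1371)*max(|-0.1371| - 3.05, 0) = 0.0
prox(2.0556) = sign(2.0556)*max(|2.0556| - 3.05, 0) = 0.0
prox(-9.2403) = sign(-9.2403)*max(|-9.2403| - 3.05, 0) = -6.1903
prox(4.5941) = sign(4.5941)*max(|4.5941| - 3.05, 0) = 1.5441
prox(x) = [0.0, 0.0, -6.1903, 1.5441]
||prox(x)||_1 = 0.0 + 0.0 + 6.1903 + 1.5441 = 7.7344


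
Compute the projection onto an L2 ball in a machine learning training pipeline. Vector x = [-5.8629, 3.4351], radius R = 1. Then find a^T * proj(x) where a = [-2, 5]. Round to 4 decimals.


Step 1: Compute ||x|| (intermediates to 6 decimals).
||x|| = sqrt((-5.8629)^2 + 3.4351^2) = 6.795109
Step 2: Project.
Since ||x|| > R, scale = R/||x|| = 1/6.795109 = 0.147165, proj(x) = scale * x
proj(x) = [-0.862814, 0.505526]
Step 3: Dot product.
a^T * proj(x) = -2*(-0.862814) + 5*0.505526 = 4.2533


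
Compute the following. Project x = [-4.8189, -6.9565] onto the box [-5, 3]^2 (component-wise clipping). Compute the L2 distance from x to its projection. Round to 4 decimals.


Project each component onto [-5, 3].
clip(-4.8189) = -4.8189, clip(-6.9565) = -5.0
Projection = [-4.8189, -5.0]
Squared diffs: [0.0, 3.8279]
Distance = sqrt(3.8279) = 1.9565


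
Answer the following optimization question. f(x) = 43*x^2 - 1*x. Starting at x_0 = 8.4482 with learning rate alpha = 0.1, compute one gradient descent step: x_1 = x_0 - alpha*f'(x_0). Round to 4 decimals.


We compute the gradient at x_0 and apply the update.
f'(x) = 86*x - 1
f'(8.4482) = 86*8.4482 - 1 = 725.5452
x_1 = 8.4482 - 0.1*725.5452 = -64.1063


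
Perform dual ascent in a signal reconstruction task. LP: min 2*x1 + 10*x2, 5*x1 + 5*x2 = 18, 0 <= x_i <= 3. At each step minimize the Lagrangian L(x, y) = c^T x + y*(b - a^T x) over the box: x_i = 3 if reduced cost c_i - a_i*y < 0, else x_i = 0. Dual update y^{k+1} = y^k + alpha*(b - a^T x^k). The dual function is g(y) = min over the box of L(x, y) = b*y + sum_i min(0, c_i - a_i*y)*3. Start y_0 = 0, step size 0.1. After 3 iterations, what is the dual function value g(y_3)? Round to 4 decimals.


Dual ascent for LP: min 2*x1 + 10*x2, 5*x1 + 5*x2 = 18, 0 <= x_i <= 3
Step 1: y^k = 0.0, reduced costs: (2.0, 10.0)
  x^k = (0.0, 0.0), subgradient = b - a^T x = 18.0
  y^{k+1} = 0.0 + 0.1*18.0 = 1.8
Step 2: y^k = 1.8, reduced costs: (-7.0, 1.0)
  x^k = (3.0, 0.0), subgradient = b - a^T x = 3.0
  y^{k+1} = 1.8 + 0.1*3.0 = 2.1
Step 3: y^k = 2.1, reduced costs: (-8.5, -0.5)
  x^k = (3.0, 3.0), subgradient = b - a^T x = -12.0
  y^{k+1} = 2.1 + 0.1*-12.0 = 0.9
Dual objective at y_3 = 0.9: reduced costs (-2.5, 5.5), box minimizer x = (3.0, 0.0)
g(y_3) = b*y + (c1 - a1*y)*x1 + (c2 - a2*y)*x2 = 18*0.9 + (-2.5)*3.0 + 5.5*0.0 = 16.2 - 7.5 + 0.0 = 8.7


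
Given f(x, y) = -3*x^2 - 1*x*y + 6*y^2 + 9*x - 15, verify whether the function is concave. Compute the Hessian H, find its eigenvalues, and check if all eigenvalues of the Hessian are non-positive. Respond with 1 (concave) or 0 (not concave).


The Hessian of f(x,y) = -3*x^2 - 1*x*y + 6*y^2 + 9*x - 15 is:
H = [[-6, -1], [-1, 12]]
Trace = -6 + 12 = 6
Determinant = -6*12 - (-1)^2 = -73
Discriminant = (6)^2 - 4*-73 = 328.0
Eigenvalues: lambda_1 = -6.0554, lambda_2 = 12.0554
The function is not concave.

0


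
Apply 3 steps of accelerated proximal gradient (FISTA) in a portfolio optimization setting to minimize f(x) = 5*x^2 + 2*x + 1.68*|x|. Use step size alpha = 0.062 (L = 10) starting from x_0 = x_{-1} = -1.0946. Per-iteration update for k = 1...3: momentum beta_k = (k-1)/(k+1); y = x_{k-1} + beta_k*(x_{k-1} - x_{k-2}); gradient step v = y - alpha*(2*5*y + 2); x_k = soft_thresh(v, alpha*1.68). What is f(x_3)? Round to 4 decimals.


FISTA on f(x) = 5*x^2 + 2*x + 1.68*|x|
L = 10, alpha = 0.062
Iteration 1: beta = 0.0, y = -1.0946 + 0.0*(-1.0946 + 1.0946) = -1.0946
  grad(y) = -8.946, v = y - alpha*grad = -0.5399
  prox(v) = soft_thresh(-0.5399, 0.1042) = -0.4358
Iteration 2: beta = 0.3333, y = -0.4358 + 0.3333*(-0.4358 + 1.0946) = -0.2162
  grad(y) = -0.1618, v = y - alpha*grad = -0.2061
  prox(v) = soft_thresh(-0.2061, 0.1042) = -0.102
Iteration 3: beta = 0.5, y = -0.102 + 0.5*(-0.102 + 0.4358) = 0.0649
  grad(y) = 2.6491, v = y - alpha*grad = -0.0993
  prox(v) = soft_thresh(-0.0993, 0.1042) = 0.0
f(x_3) = 5*0.0^2 + 2*0.0 + 1.68*|0.0| = 0.0


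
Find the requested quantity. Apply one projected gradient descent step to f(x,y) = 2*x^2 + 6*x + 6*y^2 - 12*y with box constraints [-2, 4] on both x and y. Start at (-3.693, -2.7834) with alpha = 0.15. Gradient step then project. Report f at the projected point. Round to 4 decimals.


Step 1: Compute gradient at (-3.693, -2.7834).
grad_x = 2*2*-3.693 + 6 = -8.772
grad_y = 2*6*-2.7834 - 12 = -45.4008
Step 2: Gradient step.
x_raw = -3.693 - 0.15*-8.772 = -2.3772
y_raw = -2.7834 - 0.15*-45.4008 = 4.0267
Step 3: Project onto [-2, 4].
x_proj = clip(-2.3772) = -2.0
y_proj = clip(4.0267) = 4.0
Step 4: Evaluate f.
f(-2.0, 4.0) = 44.0


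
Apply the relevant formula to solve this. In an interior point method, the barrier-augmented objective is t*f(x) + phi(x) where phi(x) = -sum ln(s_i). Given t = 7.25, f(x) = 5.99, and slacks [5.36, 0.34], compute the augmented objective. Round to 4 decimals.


Step 1: Compute log-barrier.
ln values: [1.679, -1.0788]
phi = -(1.679 - 1.0788) = -0.6002
Step 2: Compute augmented objective.
t*f(x) = 7.25*5.99 = 43.4275
Total = 43.4275 - 0.6002 = 42.8273


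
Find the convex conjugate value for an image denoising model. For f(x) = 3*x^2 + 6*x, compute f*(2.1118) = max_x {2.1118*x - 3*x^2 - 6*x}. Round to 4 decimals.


f*(y) = sup_x {y*x - a*x^2 - b*x} = sup_x {(y-b)*x - a*x^2}
FOC: (y - b) - 2a*x = 0 => x* = (y - b)/(2a)
x* = (2.1118 - 6)/(2*3) = -0.648
f*(2.1118) = (y-b)^2/(4a) = (2.1118 - 6)^2/(4*3)
= 15.1181/12 = 1.2598


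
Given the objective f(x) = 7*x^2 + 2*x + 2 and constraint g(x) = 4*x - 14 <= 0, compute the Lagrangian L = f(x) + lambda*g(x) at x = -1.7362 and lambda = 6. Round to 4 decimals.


Step 1: Evaluate f(x).
f(-1.7362) = 7*(-1.7362)^2 + 2*(-1.7362) + 2 = 19.6283
Step 2: Evaluate g(x).
g(-1.7362) = 4*-1.7362 - 14 = -20.9448
Step 3: Compute Lagrangian.
L = 19.6283 + 6*-20.9448 = -106.0405


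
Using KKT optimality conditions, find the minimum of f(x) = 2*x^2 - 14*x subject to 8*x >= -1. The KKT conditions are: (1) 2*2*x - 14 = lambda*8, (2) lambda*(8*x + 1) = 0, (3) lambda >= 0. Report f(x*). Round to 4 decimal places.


Step 1: Try lambda = 0 (constraint inactive).
Stationarity: 2*2*x - 14 = 0
x* = 14/(2*2) = 3.5
Check constraint: 8*3.5 = 28.0 >= -1 -- satisfied.
Step 2: Compute optimal value.
f(x*) = 2*3.5^2 - 14*3.5 = -24.5


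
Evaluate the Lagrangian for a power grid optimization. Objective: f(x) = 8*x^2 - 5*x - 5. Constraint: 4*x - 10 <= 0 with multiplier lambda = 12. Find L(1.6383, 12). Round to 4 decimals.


Step 1: Evaluate f(x).
f(1.6383) = 8*1.6383^2 - 5*1.6383 - 5 = 8.2807
Step 2: Evaluate g(x).
g(1.6383) = 4*1.6383 - 10 = -3.4468
Step 3: Compute Lagrangian.
L = 8.2807 + 12*-3.4468 = -33.0809


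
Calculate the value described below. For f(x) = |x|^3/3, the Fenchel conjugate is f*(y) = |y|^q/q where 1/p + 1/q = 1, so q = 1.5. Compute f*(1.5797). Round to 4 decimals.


The conjugate exponent q satisfies 1/p + 1/q = 1.
p = 3, so q = 3/(3 - 1) = 1.5
|y|^q = 1.5797^1.5 = 1.9855
f*(1.5797) = 1.9855 / 1.5 = 1.3236


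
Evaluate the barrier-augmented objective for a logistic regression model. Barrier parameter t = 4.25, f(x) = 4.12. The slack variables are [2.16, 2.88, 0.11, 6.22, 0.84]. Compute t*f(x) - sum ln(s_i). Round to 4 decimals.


Step 1: Compute log-barrier.
ln values: [0.7701, 1.0578, -2.2073, 1.8278, -0.1744]
phi = -(0.7701 + 1.0578 - 2.2073 + 1.8278 - 0.1744) = -1.274
Step 2: Compute augmented objective.
t*f(x) = 4.25*4.12 = 17.51
Total = 17.51 - 1.274 = 16.236


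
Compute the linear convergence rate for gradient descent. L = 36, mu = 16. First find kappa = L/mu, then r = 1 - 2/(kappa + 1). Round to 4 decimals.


Step 1: Compute the condition number.
kappa = L/mu = 36/16 = 2.25
Step 2: Compute the convergence rate.
r = 1 - 2/(kappa + 1) = 1 - 2*mu/(L + mu) = (L - mu)/(L + mu) = 20/52 = 0.3846


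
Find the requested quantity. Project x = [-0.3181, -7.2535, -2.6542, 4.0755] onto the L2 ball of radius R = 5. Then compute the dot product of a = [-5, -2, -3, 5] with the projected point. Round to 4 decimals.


Step 1: Compute ||x|| (intermediates to 6 decimals).
||x|| = sqrt((-0.3181)^2 + (-7.2535)^2 + (-2.6542)^2 + 4.0755^2) = 8.738932
Step 2: Project.
Since ||x|| > R, scale = R/||x|| = 5/8.738932 = 0.572152, proj(x) = scale * x
proj(x) = [-0.182002, -4.150105, -1.518606, 2.331805]
Step 3: Dot product.
a^T * proj(x) = -5*(-0.182002) - 2*(-4.150105) - 3*(-1.518606) + 5*2.331805 = 25.4251


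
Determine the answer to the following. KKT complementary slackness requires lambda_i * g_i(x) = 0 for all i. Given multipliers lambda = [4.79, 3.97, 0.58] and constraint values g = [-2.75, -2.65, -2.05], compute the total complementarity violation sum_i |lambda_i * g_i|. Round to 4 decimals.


KKT complementary slackness check:
lambda_1 * g_1 = 4.79 * -2.75 = -13.1725
lambda_2 * g_2 = 3.97 * -2.65 = -10.5205
lambda_3 * g_3 = 0.58 * -2.05 = -1.189
Total violation = 13.1725 + 10.5205 + 1.189 = 24.882


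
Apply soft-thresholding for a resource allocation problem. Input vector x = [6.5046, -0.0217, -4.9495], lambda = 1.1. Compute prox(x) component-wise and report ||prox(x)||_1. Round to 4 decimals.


Soft-thresholding with lambda = 1.1:
prox(6.5046) = sign(6.5046)*max(|6.5046| - 1.1, 0) = 5.4046
prox(-0.0217) = sign(-0.0217)*max(|-0.0217| - 1.1, 0) = 0.0
prox(-4.9495) = sign(-4.9495)*max(|-4.9495| - 1.1, 0) = -3.8495
prox(x) = [5.4046, 0.0, -3.8495]
||prox(x)||_1 = 5.4046 + 0.0 + 3.8495 = 9.2541


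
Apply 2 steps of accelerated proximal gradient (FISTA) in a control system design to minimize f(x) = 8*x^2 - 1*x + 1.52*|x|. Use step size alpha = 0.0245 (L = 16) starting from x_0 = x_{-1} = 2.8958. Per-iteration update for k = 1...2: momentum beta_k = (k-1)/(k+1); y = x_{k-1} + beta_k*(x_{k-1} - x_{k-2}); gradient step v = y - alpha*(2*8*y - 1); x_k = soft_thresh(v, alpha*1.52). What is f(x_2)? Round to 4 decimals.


FISTA on f(x) = 8*x^2 - 1*x + 1.52*|x|
L = 16, alpha = 0.0245
Iteration 1: beta = 0.0, y = 2.8958 + 0.0*(2.8958 - 2.8958) = 2.8958
  grad(y) = 45.3328, v = y - alpha*grad = 1.7851
  prox(v) = soft_thresh(1.7851, 0.0372) = 1.7479
Iteration 2: beta = 0.3333, y = 1.7479 + 0.3333*(1.7479 - 2.8958) = 1.3653
  grad(y) = 20.8444, v = y - alpha*grad = 0.8546
  prox(v) = soft_thresh(0.8546, 0.0372) = 0.8173
f(x_2) = 8*0.8173^2 - 1*0.8173 + 1.52*|0.8173| = 5.7695


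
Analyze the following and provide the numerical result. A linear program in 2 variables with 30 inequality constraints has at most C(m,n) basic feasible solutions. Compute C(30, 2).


Each vertex corresponds to some choice of n active constraints out of m, so the number of vertices is at most C(m, n) = m! / (n!(m-n)!).
m = 30, n = 2
Numerator: 30 * 29
Denominator: 2! = 2
C(30, 2) = 435


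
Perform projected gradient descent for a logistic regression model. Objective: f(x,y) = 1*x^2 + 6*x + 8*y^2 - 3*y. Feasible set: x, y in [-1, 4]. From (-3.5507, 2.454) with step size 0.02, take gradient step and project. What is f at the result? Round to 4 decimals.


Step 1: Compute gradient at (-3.5507, 2.454).
grad_x = 2*1*-3.5507 + 6 = -1.1014
grad_y = 2*8*2.454 - 3 = 36.264
Step 2: Gradient step.
x_raw = -3.5507 - 0.02*-1.1014 = -3.5287
y_raw = 2.454 - 0.02*36.264 = 1.7287
Step 3: Project onto [-1, 4].
x_proj = clip(-3.5287) = -1.0
y_proj = clip(1.7287) = 1.7287
Step 4: Evaluate f.
f(-1.0, 1.7287) = 13.7216


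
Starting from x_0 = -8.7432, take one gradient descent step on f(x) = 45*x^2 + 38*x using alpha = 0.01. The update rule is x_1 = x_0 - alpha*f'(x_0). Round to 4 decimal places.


We compute the gradient at x_0 and apply the update.
f'(x) = 90*x + 38
f'(-8.7432) = 90*-8.7432 + 38 = -748.888
x_1 = -8.7432 - 0.01*-748.888 = -1.2543


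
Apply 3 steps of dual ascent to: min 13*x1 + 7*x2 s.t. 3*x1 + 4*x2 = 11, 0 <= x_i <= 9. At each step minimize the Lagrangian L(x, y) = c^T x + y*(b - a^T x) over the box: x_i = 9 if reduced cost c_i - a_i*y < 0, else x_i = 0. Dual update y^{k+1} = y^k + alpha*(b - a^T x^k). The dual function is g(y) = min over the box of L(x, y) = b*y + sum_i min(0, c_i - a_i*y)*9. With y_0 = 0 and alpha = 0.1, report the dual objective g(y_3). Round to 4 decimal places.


Dual ascent for LP: min 13*x1 + 7*x2, 3*x1 + 4*x2 = 11, 0 <= x_i <= 9
Step 1: y^k = 0.0, reduced costs: (13.0, 7.0)
  x^k = (0.0, 0.0), subgradient = b - a^T x = 11.0
  y^{k+1} = 0.0 + 0.1*11.0 = 1.1
Step 2: y^k = 1.1, reduced costs: (9.7, 2.6)
  x^k = (0.0, 0.0), subgradient = b - a^T x = 11.0
  y^{k+1} = 1.1 + 0.1*11.0 = 2.2
Step 3: y^k = 2.2, reduced costs: (6.4, -1.8)
  x^k = (0.0, 9.0), subgradient = b - a^T x = -25.0
  y^{k+1} = 2.2 + 0.1*-25.0 = -0.3
Dual objective at y_3 = -0.3: reduced costs (13.9, 8.2), box minimizer x = (0.0, 0.0)
g(y_3) = b*y + (c1 - a1*y)*x1 + (c2 - a2*y)*x2 = 11*(-0.3) + 13.9*0.0 + 8.2*0.0 = -3.3 + 0.0 + 0.0 = -3.3


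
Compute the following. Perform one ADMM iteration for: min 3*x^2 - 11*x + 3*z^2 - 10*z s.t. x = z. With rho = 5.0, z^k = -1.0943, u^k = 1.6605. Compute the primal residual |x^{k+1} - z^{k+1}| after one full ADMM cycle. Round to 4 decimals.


ADMM iteration with rho = 5.0, z^k = -1.0943, u^k = 1.6605
Step 1: x-update.
Minimize 3*x^2 - 11*x + (5.0/2)*(x + 1.0943 + 1.6605)^2
FOC: (2*3 + 5.0)*x = 11 + 5.0*(-1.0943 - 1.6605)
x^{k+1} = -0.2522
Step 2: z-update.
Minimize 3*z^2 - 10*z + (5.0/2)*(-0.2522 - z + 1.6605)^2
FOC: (2*3 + 5.0)*z = 10 + 5.0*(-0.2522 + 1.6605)
z^{k+1} = 1.5492
Step 3: u-update.
u^{k+1} = 1.6605 - 0.2522 - 1.5492 = -0.1409
Step 4: Primal residual = |-0.2522 - 1.5492| = 1.8014


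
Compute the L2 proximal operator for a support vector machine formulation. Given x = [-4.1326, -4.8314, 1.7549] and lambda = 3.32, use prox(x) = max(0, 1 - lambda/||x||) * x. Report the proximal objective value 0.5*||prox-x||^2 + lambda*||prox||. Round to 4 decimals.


Step 1: Compute ||x||.
||x|| = 6.5955
Step 2: Compute scaling factor.
scale = max(0, 1 - 3.32/6.5955) = 0.4966
Step 3: prox(x) = [-2.0524, -2.3994, 0.8715]
||prox(x)|| = 3.2755
Step 4: Proximal objective.
0.5*||prox-x||^2 = 5.5112
lambda*||prox|| = 10.8747
Total = 16.3858


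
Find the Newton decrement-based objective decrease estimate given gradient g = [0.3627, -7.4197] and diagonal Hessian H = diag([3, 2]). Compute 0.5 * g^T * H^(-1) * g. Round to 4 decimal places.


Step 1: H is diagonal, so H^(-1) * g = [0.1209, -3.7099].
Step 2: g^T H^(-1) g = sum_i g_i^2 / H_ii
  = (0.3627)^2/3 + (-7.4197)^2/2
  = 0.0439 + 27.526 = 27.5698
Step 3: Objective decrease = 0.5 * g^T H^(-1) g = 13.7849


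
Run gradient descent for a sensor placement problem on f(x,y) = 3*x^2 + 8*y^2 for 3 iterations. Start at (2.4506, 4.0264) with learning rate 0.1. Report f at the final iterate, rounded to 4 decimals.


Gradient descent on f(x,y) = 3*x^2 + 8*y^2.
Starting point: (2.4506, 4.0264), alpha = 0.1
Step 1: grad_x = 2*3*2.4506 = 14.7036, grad_y = 2*8*4.0264 = 64.4224
  x_1 = 2.4506 - 0.1*14.7036 = 0.9802
  y_1 = 4.0264 - 0.1*64.4224 = -2.4158
Step 2: grad_x = 2*3*0.9802 = 5.8814, grad_y = 2*8*-2.4158 = -38.6534
  x_2 = 0.9802 - 0.1*5.8814 = 0.3921
  y_2 = -2.4158 - 0.1*-38.6534 = 1.4495
Step 3: grad_x = 2*3*0.3921 = 2.3526, grad_y = 2*8*1.4495 = 23.1921
  x_3 = 0.3921 - 0.1*2.3526 = 0.1568
  y_3 = 1.4495 - 0.1*23.1921 = -0.8697
f(0.1568, -0.8697) = 3*0.1568^2 + 8*(-0.8697)^2 = 6.1249


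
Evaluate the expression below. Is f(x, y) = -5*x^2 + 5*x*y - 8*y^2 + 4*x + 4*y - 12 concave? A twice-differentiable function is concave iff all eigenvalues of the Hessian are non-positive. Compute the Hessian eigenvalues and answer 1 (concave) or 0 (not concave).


The Hessian of f(x,y) = -5*x^2 + 5*x*y - 8*y^2 + 4*x + 4*y - 12 is:
H = [[-10, 5], [5, -16]]
Trace = -10 - 16 = -26
Determinant = -10*-16 - (5)^2 = 135
Discriminant = (-26)^2 - 4*135 = 136.0
Eigenvalues: lambda_1 = -18.831, lambda_2 = -7.169
The function is concave.

1


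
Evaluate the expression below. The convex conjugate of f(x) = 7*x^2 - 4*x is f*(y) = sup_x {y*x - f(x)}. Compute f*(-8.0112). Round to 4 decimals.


f*(y) = sup_x {y*x - a*x^2 - b*x} = sup_x {(y-b)*x - a*x^2}
FOC: (y - b) - 2a*x = 0 => x* = (y - b)/(2a)
x* = (-8.0112 + 4)/(2*7) = -0.2865
f*(-8.0112) = (y-b)^2/(4a) = (-8.0112 + 4)^2/(4*7)
= 16.0897/28 = 0.5746


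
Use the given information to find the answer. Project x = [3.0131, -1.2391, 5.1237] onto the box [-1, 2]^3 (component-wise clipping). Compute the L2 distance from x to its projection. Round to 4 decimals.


Project each component onto [-1, 2].
clip(3.0131) = 2.0, clip(-1.2391) = -1.0, clip(5.1237) = 2.0
Projection = [2.0, -1.0, 2.0]
Squared diffs: [1.0264, 0.0572, 9.7575]
Distance = sqrt(10.8411) = 3.2926


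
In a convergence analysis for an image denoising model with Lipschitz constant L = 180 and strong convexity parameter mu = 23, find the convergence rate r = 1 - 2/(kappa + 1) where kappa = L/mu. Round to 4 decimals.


Step 1: Compute the condition number.
kappa = L/mu = 180/23 = 7.8261
Step 2: Compute the convergence rate.
r = 1 - 2/(kappa + 1) = 1 - 2*mu/(L + mu) = (L - mu)/(L + mu) = 157/203 = 0.7734


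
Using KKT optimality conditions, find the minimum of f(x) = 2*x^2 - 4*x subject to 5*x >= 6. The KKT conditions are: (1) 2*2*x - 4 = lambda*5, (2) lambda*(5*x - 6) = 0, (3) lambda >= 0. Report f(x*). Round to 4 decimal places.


Step 1: Try lambda = 0 (constraint inactive).
x_unc = 4/(2*2) = 1.0
Check: 5*1.0 = 5.0 < 6 -- violated!
Step 2: Constraint must be active: 5*x = 6
x* = 6/5 = 1.2
lambda = (2*2*1.2 - 4)/5 = 0.16
Step 3: Compute optimal value.
f(x*) = 2*1.2^2 - 4*1.2 = -1.92


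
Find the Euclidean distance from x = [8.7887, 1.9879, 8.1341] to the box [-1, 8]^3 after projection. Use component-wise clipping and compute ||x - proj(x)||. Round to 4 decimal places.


Project each component onto [-1, 8].
clip(8.7887) = 8.0, clip(1.9879) = 1.9879, clip(8.1341) = 8.0
Projection = [8.0, 1.9879, 8.0]
Squared diffs: [0.622, 0.0, 0.018]
Distance = sqrt(0.64) = 0.8


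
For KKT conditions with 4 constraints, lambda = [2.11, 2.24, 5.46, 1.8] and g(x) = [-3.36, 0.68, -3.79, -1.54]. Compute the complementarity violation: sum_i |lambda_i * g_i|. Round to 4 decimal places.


KKT complementary slackness check:
lambda_1 * g_1 = 2.11 * -3.36 = -7.0896
lambda_2 * g_2 = 2.24 * 0.68 = 1.5232
lambda_3 * g_3 = 5.46 * -3.79 = -20.6934
lambda_4 * g_4 = 1.8 * -1.54 = -2.772
Total violation = 7.0896 + 1.5232 + 20.6934 + 2.772 = 32.0782


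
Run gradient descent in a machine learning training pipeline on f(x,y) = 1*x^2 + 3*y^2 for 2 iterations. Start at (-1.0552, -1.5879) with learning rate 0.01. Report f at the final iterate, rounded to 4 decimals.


Gradient descent on f(x,y) = 1*x^2 + 3*y^2.
Starting point: (-1.0552, -1.5879), alpha = 0.01
Step 1: grad_x = 2*1*-1.0552 = -2.1104, grad_y = 2*3*-1.5879 = -9.5274
  x_1 = -1.0552 - 0.01*-2.1104 = -1.0341
  y_1 = -1.5879 - 0.01*-9.5274 = -1.4926
Step 2: grad_x = 2*1*-1.0341 = -2.0682, grad_y = 2*3*-1.4926 = -8.9558
  x_2 = -1.0341 - 0.01*-2.0682 = -1.0134
  y_2 = -1.4926 - 0.01*-8.9558 = -1.4031
f(-1.0134, -1.4031) = 1*(-1.0134)^2 + 3*(-1.4031)^2 = 6.9328


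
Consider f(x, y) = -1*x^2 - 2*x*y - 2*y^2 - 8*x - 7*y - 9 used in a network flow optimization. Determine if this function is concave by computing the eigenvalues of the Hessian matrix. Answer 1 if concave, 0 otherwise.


The Hessian of f(x,y) = -1*x^2 - 2*x*y - 2*y^2 - 8*x - 7*y - 9 is:
H = [[-2, -2], [-2, -4]]
Trace = -2 - 4 = -6
Determinant = -2*-4 - (-2)^2 = 4
Discriminant = (-6)^2 - 4*4 = 20.0
Eigenvalues: lambda_1 = -5.2361, lambda_2 = -0.7639
The function is concave.

1


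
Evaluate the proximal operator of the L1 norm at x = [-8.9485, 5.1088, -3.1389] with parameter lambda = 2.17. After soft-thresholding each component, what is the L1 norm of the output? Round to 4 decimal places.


Soft-thresholding with lambda = 2.17:
prox(-8.9485) = sign(-8.9485)*max(|-8.9485| - 2.17, 0) = -6.7785
prox(5.1088) = sign(5.1088)*max(|5.1088| - 2.17, 0) = 2.9388
prox(-3.1389) = sign(-3.1389)*max(|-3.1389| - 2.17, 0) = -0.9689
prox(x) = [-6.7785, 2.9388, -0.9689]
||prox(x)||_1 = 6.7785 + 2.9388 + 0.9689 = 10.6862


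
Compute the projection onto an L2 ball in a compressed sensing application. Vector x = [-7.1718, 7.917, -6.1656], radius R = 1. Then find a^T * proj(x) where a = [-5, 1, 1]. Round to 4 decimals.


Step 1: Compute ||x|| (intermediates to 6 decimals).
||x|| = sqrt((-7.1718)^2 + 7.917^2 + (-6.1656)^2) = 12.334027
Step 2: Project.
Since ||x|| > R, scale = R/||x|| = 1/12.334027 = 0.081077, proj(x) = scale * x
proj(x) = [-0.581468, 0.641887, -0.499888]
Step 3: Dot product.
a^T * proj(x) = -5*(-0.581468) + 1*0.641887 + 1*(-0.499888) = 3.0493


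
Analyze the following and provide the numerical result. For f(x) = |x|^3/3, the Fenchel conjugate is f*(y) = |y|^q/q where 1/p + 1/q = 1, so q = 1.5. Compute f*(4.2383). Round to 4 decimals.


The conjugate exponent q satisfies 1/p + 1/q = 1.
p = 3, so q = 3/(3 - 1) = 1.5
|y|^q = 4.2383^1.5 = 8.7254
f*(4.2383) = 8.7254 / 1.5 = 5.817


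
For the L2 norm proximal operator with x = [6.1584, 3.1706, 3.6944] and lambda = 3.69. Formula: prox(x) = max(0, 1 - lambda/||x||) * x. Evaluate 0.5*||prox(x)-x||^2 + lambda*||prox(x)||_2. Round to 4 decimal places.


Step 1: Compute ||x||.
||x|| = 7.8503
Step 2: Compute scaling factor.
scale = max(0, 1 - 3.69/7.8503) = 0.53
Step 3: prox(x) = [3.2637, 1.6803, 1.9579]
||prox(x)|| = 4.1603
Step 4: Proximal objective.
0.5*||prox-x||^2 = 6.8081
lambda*||prox|| = 15.3515
Total = 22.1596


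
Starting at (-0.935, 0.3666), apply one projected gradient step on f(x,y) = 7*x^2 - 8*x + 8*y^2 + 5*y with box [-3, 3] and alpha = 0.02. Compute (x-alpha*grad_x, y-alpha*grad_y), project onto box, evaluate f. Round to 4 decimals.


Step 1: Compute gradient at (-0.935, 0.3666).
grad_x = 2*7*-0.935 - 8 = -21.09
grad_y = 2*8*0.3666 + 5 = 10.8656
Step 2: Gradient step.
x_raw = -0.935 - 0.02*-21.09 = -0.5132
y_raw = 0.3666 - 0.02*10.8656 = 0.1493
Step 3: Project onto [-3, 3].
x_proj = clip(-0.5132) = -0.5132
y_proj = clip(0.1493) = 0.1493
Step 4: Evaluate f.
f(-0.5132, 0.1493) = 6.874


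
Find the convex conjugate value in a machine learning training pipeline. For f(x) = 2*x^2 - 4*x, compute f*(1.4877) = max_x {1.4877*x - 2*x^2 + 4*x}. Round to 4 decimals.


f*(y) = sup_x {y*x - a*x^2 - b*x} = sup_x {(y-b)*x - a*x^2}
FOC: (y - b) - 2a*x = 0 => x* = (y - b)/(2a)
x* = (1.4877 + 4)/(2*2) = 1.3719
f*(1.4877) = (y-b)^2/(4a) = (1.4877 + 4)^2/(4*2)
= 30.1149/8 = 3.7644


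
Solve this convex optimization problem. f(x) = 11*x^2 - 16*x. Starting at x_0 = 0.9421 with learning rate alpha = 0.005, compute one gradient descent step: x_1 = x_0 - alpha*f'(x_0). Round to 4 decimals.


We compute the gradient at x_0 and apply the update.
f'(x) = 22*x - 16
f'(0.9421) = 22*0.9421 - 16 = 4.7262
x_1 = 0.9421 - 0.005*4.7262 = 0.9185


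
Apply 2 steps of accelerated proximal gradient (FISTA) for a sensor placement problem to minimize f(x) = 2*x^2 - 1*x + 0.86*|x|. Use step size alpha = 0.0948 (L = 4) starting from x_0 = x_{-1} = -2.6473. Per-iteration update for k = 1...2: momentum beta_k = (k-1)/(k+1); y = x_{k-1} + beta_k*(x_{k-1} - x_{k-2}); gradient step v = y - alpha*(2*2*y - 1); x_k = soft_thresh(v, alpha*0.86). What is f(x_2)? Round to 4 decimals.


FISTA on f(x) = 2*x^2 - 1*x + 0.86*|x|
L = 4, alpha = 0.0948
Iteration 1: beta = 0.0, y = -2.6473 + 0.0*(-2.6473 + 2.6473) = -2.6473
  grad(y) = -11.5892, v = y - alpha*grad = -1.5486
  prox(v) = soft_thresh(-1.5486, 0.0815) = -1.4671
Iteration 2: beta = 0.3333, y = -1.4671 + 0.3333*(-1.4671 + 2.6473) = -1.0737
  grad(y) = -5.2949, v = y - alpha*grad = -0.5718
  prox(v) = soft_thresh(-0.5718, 0.0815) = -0.4902
f(x_2) = 2*(-0.4902)^2 - 1*(-0.4902) + 0.86*|-0.4902| = 1.3925


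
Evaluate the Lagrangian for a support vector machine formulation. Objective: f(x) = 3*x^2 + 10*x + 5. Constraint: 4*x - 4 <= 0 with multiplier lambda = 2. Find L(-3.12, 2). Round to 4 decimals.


Step 1: Evaluate f(x).
f(-3.12) = 3*(-3.12)^2 + 10*(-3.12) + 5 = 3.0032
Step 2: Evaluate g(x).
g(-3.12) = 4*-3.12 - 4 = -16.48
Step 3: Compute Lagrangian.
L = 3.0032 + 2*-16.48 = -29.9568


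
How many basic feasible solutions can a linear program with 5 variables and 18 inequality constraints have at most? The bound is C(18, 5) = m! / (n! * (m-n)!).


Each vertex corresponds to some choice of n active constraints out of m, so the number of vertices is at most C(m, n) = m! / (n!(m-n)!).
m = 18, n = 5
Numerator: 18 * 17 * 16 * 15 * 14
Denominator: 5! = 120
C(18, 5) = 8568


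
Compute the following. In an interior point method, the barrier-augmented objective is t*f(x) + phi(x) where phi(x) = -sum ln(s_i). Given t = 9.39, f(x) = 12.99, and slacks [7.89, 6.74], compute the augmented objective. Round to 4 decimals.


Step 1: Compute log-barrier.
ln values: [2.0656, 1.9081]
phi = -(2.0656 + 1.9081) = -3.9737
Step 2: Compute augmented objective.
t*f(x) = 9.39*12.99 = 121.9761
Total = 121.9761 - 3.9737 = 118.0024


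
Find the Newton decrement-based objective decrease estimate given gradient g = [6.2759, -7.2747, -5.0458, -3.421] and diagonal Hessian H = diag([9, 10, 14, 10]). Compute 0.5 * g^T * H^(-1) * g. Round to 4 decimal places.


Step 1: H is diagonal, so H^(-1) * g = [0.6973, -0.7275, -0.3604, -0.3421].
Step 2: g^T H^(-1) g = sum_i g_i^2 / H_ii
  = (6.2759)^2/9 + (-7.2747)^2/10 + (-5.0458)^2/14 + (-3.421)^2/10
  = 4.3763 + 5.2921 + 1.8186 + 1.1703 = 12.6574
Step 3: Objective decrease = 0.5 * g^T H^(-1) g = 6.3287


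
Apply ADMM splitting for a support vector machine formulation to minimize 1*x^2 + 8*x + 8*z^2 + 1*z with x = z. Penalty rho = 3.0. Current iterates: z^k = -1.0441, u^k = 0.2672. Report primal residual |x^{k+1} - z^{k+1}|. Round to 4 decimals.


ADMM iteration with rho = 3.0, z^k = -1.0441, u^k = 0.2672
Step 1: x-update.
Minimize 1*x^2 + 8*x + (3.0/2)*(x + 1.0441 + 0.2672)^2
FOC: (2*1 + 3.0)*x = -8 + 3.0*(-1.0441 - 0.2672)
x^{k+1} = -2.3868
Step 2: z-update.
Minimize 8*z^2 + 1*z + (3.0/2)*(-2.3868 - z + 0.2672)^2
FOC: (2*8 + 3.0)*z = -1 + 3.0*(-2.3868 + 0.2672)
z^{k+1} = -0.3873
Step 3: u-update.
u^{k+1} = 0.2672 - 2.3868 + 0.3873 = -1.7323
Step 4: Primal residual = |-2.3868 + 0.3873| = 1.9995


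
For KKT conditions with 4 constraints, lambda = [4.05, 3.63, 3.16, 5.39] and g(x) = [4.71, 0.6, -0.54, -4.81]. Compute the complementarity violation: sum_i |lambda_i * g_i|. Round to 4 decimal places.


KKT complementary slackness check:
lambda_1 * g_1 = 4.05 * 4.71 = 19.0755
lambda_2 * g_2 = 3.63 * 0.6 = 2.178
lambda_3 * g_3 = 3.16 * -0.54 = -1.7064
lambda_4 * g_4 = 5.39 * -4.81 = -25.9259
Total violation = 19.0755 + 2.178 + 1.7064 + 25.9259 = 48.8858


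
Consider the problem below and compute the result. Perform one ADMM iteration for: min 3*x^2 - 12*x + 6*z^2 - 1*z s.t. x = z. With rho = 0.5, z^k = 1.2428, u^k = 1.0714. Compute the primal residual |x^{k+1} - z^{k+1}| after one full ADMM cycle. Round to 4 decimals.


ADMM iteration with rho = 0.5, z^k = 1.2428, u^k = 1.0714
Step 1: x-update.
Minimize 3*x^2 - 12*x + (0.5/2)*(x - 1.2428 + 1.0714)^2
FOC: (2*3 + 0.5)*x = 12 + 0.5*(1.2428 - 1.0714)
x^{k+1} = 1.8593
Step 2: z-update.
Minimize 6*z^2 - 1*z + (0.5/2)*(1.8593 - z + 1.0714)^2
FOC: (2*6 + 0.5)*z = 1 + 0.5*(1.8593 + 1.0714)
z^{k+1} = 0.1972
Step 3: u-update.
u^{k+1} = 1.0714 + 1.8593 - 0.1972 = 2.7335
Step 4: Primal residual = |1.8593 - 0.1972| = 1.6621


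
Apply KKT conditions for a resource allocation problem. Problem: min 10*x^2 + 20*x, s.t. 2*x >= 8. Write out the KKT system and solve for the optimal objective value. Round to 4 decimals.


Step 1: Try lambda = 0 (constraint inactive).
x_unc = -20/(2*10) = -1.0
Check: 2*-1.0 = -2.0 < 8 -- violated!
Step 2: Constraint must be active: 2*x = 8
x* = 8/2 = 4.0
lambda = (2*10*4.0 + 20)/2 = 50.0
Step 3: Compute optimal value.
f(x*) = 10*4.0^2 + 20*4.0 = 240.0


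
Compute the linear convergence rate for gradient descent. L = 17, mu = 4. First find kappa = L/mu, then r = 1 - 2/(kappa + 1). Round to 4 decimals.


Step 1: Compute the condition number.
kappa = L/mu = 17/4 = 4.25
Step 2: Compute the convergence rate.
r = 1 - 2/(kappa + 1) = 1 - 2*mu/(L + mu) = (L - mu)/(L + mu) = 13/21 = 0.619


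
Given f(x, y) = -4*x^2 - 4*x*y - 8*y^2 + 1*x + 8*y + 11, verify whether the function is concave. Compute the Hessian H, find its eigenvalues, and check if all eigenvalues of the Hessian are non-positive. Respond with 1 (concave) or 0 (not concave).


The Hessian of f(x,y) = -4*x^2 - 4*x*y - 8*y^2 + 1*x + 8*y + 11 is:
H = [[-8, -4], [-4, -16]]
Trace = -8 - 16 = -24
Determinant = -8*-16 - (-4)^2 = 112
Discriminant = (-24)^2 - 4*112 = 128.0
Eigenvalues: lambda_1 = -17.6569, lambda_2 = -6.3431
The function is concave.

1


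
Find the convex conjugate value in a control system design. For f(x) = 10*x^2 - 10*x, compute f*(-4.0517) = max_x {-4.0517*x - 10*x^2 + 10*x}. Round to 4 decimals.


f*(y) = sup_x {y*x - a*x^2 - b*x} = sup_x {(y-b)*x - a*x^2}
FOC: (y - b) - 2a*x = 0 => x* = (y - b)/(2a)
x* = (-4.0517 + 10)/(2*10) = 0.2974
f*(-4.0517) = (y-b)^2/(4a) = (-4.0517 + 10)^2/(4*10)
= 35.3823/40 = 0.8846
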